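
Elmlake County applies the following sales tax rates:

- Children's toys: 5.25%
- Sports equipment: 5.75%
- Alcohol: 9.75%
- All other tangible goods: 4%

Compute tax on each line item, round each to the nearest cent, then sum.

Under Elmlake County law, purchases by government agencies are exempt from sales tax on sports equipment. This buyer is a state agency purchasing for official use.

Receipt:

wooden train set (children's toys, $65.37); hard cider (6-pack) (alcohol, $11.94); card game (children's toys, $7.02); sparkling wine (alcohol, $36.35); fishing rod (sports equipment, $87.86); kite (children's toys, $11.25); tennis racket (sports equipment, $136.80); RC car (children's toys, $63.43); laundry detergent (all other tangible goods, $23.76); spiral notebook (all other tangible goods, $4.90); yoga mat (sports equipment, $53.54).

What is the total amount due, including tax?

$515.79

Wooden train set $65.37: children's toys → 5.25% → $3.43
Hard cider (6-pack) $11.94: alcohol → 9.75% → $1.16
Card game $7.02: children's toys → 5.25% → $0.37
Sparkling wine $36.35: alcohol → 9.75% → $3.54
Fishing rod $87.86: sports equipment, buyer-exempt → 0% → $0.00
Kite $11.25: children's toys → 5.25% → $0.59
Tennis racket $136.80: sports equipment, buyer-exempt → 0% → $0.00
RC car $63.43: children's toys → 5.25% → $3.33
Laundry detergent $23.76: all other tangible goods → 4% → $0.95
Spiral notebook $4.90: all other tangible goods → 4% → $0.20
Yoga mat $53.54: sports equipment, buyer-exempt → 0% → $0.00
Subtotal = $502.22; tax = $13.57; total due = $515.79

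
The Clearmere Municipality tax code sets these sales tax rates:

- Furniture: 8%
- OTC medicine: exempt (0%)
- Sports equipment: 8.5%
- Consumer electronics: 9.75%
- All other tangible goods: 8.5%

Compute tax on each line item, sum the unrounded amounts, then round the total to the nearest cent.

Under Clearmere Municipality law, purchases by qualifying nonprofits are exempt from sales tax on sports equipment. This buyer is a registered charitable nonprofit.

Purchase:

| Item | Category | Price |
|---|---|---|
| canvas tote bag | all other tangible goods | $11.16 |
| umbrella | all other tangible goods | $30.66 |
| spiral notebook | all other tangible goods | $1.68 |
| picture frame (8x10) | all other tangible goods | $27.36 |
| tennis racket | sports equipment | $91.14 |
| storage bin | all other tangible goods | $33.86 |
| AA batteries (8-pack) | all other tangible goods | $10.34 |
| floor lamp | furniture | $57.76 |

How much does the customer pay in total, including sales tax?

Canvas tote bag $11.16: all other tangible goods → 8.5% → $0.9486
Umbrella $30.66: all other tangible goods → 8.5% → $2.6061
Spiral notebook $1.68: all other tangible goods → 8.5% → $0.1428
Picture frame (8x10) $27.36: all other tangible goods → 8.5% → $2.3256
Tennis racket $91.14: sports equipment, buyer-exempt → 0% → $0.00
Storage bin $33.86: all other tangible goods → 8.5% → $2.8781
AA batteries (8-pack) $10.34: all other tangible goods → 8.5% → $0.8789
Floor lamp $57.76: furniture → 8% → $4.6208
Subtotal = $263.96; unrounded tax = $14.4009 → $14.40; total due = $278.36

$278.36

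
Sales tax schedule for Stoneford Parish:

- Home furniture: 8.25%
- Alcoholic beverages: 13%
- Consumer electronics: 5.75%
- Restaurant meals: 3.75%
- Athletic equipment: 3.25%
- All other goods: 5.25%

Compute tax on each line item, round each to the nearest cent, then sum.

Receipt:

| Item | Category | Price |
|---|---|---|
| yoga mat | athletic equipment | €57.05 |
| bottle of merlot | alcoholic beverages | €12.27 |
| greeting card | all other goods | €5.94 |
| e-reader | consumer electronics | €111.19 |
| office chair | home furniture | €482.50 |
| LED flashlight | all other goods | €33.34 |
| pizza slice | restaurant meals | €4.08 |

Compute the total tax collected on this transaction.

€51.86

Yoga mat €57.05: athletic equipment → 3.25% → €1.85
Bottle of merlot €12.27: alcoholic beverages → 13% → €1.60
Greeting card €5.94: all other goods → 5.25% → €0.31
E-reader €111.19: consumer electronics → 5.75% → €6.39
Office chair €482.50: home furniture → 8.25% → €39.81
LED flashlight €33.34: all other goods → 5.25% → €1.75
Pizza slice €4.08: restaurant meals → 3.75% → €0.15
Total tax = €1.85 + €1.60 + €0.31 + €6.39 + €39.81 + €1.75 + €0.15 = €51.86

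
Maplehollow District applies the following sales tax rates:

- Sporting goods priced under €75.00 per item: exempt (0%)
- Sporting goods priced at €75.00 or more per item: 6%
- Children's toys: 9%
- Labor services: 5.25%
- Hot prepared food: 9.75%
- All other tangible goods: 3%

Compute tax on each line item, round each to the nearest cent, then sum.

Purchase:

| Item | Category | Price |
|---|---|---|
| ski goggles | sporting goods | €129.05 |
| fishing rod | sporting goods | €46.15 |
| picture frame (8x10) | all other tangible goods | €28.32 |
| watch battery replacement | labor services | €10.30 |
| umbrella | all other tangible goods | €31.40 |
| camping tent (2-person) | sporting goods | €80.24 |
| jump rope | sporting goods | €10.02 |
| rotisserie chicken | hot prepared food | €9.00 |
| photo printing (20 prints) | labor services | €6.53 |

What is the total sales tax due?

Ski goggles €129.05: sporting goods, €75.00 or more → 6% → €7.74
Fishing rod €46.15: sporting goods, under €75.00 → 0% → €0.00
Picture frame (8x10) €28.32: all other tangible goods → 3% → €0.85
Watch battery replacement €10.30: labor services → 5.25% → €0.54
Umbrella €31.40: all other tangible goods → 3% → €0.94
Camping tent (2-person) €80.24: sporting goods, €75.00 or more → 6% → €4.81
Jump rope €10.02: sporting goods, under €75.00 → 0% → €0.00
Rotisserie chicken €9.00: hot prepared food → 9.75% → €0.88
Photo printing (20 prints) €6.53: labor services → 5.25% → €0.34
Total tax = €7.74 + €0.85 + €0.54 + €0.94 + €4.81 + €0.88 + €0.34 = €16.10

€16.10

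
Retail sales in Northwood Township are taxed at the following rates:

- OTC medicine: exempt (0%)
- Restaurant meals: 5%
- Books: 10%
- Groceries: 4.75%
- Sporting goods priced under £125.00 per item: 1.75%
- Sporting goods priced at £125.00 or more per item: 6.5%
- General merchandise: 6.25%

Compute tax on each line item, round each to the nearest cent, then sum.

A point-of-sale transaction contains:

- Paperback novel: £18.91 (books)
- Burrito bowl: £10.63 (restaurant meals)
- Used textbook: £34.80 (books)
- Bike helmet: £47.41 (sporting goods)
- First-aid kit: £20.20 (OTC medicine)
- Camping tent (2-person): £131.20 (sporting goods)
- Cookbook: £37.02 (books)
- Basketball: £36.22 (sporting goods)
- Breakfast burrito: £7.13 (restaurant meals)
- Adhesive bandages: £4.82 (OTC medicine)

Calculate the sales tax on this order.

Paperback novel £18.91: books → 10% → £1.89
Burrito bowl £10.63: restaurant meals → 5% → £0.53
Used textbook £34.80: books → 10% → £3.48
Bike helmet £47.41: sporting goods, under £125.00 → 1.75% → £0.83
First-aid kit £20.20: OTC medicine → 0% → £0.00
Camping tent (2-person) £131.20: sporting goods, £125.00 or more → 6.5% → £8.53
Cookbook £37.02: books → 10% → £3.70
Basketball £36.22: sporting goods, under £125.00 → 1.75% → £0.63
Breakfast burrito £7.13: restaurant meals → 5% → £0.36
Adhesive bandages £4.82: OTC medicine → 0% → £0.00
Total tax = £1.89 + £0.53 + £3.48 + £0.83 + £8.53 + £3.70 + £0.63 + £0.36 = £19.95

£19.95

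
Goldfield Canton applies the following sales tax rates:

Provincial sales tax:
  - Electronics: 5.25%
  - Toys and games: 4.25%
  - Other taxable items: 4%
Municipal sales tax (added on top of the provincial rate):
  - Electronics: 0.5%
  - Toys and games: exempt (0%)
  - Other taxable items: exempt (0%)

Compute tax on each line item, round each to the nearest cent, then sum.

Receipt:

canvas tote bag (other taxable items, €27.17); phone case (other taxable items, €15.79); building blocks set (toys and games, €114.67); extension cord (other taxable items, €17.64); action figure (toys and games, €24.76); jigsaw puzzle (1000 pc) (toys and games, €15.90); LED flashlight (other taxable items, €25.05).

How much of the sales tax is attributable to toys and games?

Building blocks set €114.67: toys and games → 4.25% + 0% municipal = 4.25% → €4.87
Action figure €24.76: toys and games → 4.25% + 0% municipal = 4.25% → €1.05
Jigsaw puzzle (1000 pc) €15.90: toys and games → 4.25% + 0% municipal = 4.25% → €0.68
Tax on toys and games = €4.87 + €1.05 + €0.68 = €6.60

€6.60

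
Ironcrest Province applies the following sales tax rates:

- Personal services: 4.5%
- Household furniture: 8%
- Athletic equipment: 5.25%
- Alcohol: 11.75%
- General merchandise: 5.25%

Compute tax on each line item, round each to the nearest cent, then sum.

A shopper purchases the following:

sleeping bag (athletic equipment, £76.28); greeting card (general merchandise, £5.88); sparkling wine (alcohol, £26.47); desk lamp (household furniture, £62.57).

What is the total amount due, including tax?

Sleeping bag £76.28: athletic equipment → 5.25% → £4.00
Greeting card £5.88: general merchandise → 5.25% → £0.31
Sparkling wine £26.47: alcohol → 11.75% → £3.11
Desk lamp £62.57: household furniture → 8% → £5.01
Subtotal = £171.20; tax = £12.43; total due = £183.63

£183.63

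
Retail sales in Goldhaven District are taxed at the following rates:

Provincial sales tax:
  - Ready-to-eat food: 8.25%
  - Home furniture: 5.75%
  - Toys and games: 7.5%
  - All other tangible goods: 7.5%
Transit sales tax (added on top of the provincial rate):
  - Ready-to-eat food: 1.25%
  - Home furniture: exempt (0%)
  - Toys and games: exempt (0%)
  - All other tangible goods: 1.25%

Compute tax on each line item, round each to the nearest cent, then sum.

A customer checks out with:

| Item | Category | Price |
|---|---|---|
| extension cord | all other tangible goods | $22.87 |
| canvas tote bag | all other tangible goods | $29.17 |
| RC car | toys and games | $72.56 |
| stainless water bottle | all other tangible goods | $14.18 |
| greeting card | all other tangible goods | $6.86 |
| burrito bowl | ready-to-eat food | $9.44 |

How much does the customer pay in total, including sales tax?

Extension cord $22.87: all other tangible goods → 7.5% + 1.25% transit = 8.75% → $2.00
Canvas tote bag $29.17: all other tangible goods → 7.5% + 1.25% transit = 8.75% → $2.55
RC car $72.56: toys and games → 7.5% + 0% transit = 7.5% → $5.44
Stainless water bottle $14.18: all other tangible goods → 7.5% + 1.25% transit = 8.75% → $1.24
Greeting card $6.86: all other tangible goods → 7.5% + 1.25% transit = 8.75% → $0.60
Burrito bowl $9.44: ready-to-eat food → 8.25% + 1.25% transit = 9.5% → $0.90
Subtotal = $155.08; tax = $12.73; total due = $167.81

$167.81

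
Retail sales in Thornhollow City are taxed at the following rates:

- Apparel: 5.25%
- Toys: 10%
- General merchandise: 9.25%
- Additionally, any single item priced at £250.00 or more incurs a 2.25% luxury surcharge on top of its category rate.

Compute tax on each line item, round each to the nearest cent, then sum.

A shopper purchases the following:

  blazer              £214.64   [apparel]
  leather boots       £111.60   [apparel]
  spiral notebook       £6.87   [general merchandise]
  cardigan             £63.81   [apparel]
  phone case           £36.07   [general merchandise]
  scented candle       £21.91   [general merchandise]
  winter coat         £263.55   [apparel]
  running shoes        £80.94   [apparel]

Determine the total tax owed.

Blazer £214.64: apparel → 5.25% → £11.27
Leather boots £111.60: apparel → 5.25% → £5.86
Spiral notebook £6.87: general merchandise → 9.25% → £0.64
Cardigan £63.81: apparel → 5.25% → £3.35
Phone case £36.07: general merchandise → 9.25% → £3.34
Scented candle £21.91: general merchandise → 9.25% → £2.03
Winter coat £263.55: apparel → 5.25% + 2.25% surcharge = 7.5% → £19.77
Running shoes £80.94: apparel → 5.25% → £4.25
Total tax = £11.27 + £5.86 + £0.64 + £3.35 + £3.34 + £2.03 + £19.77 + £4.25 = £50.51

£50.51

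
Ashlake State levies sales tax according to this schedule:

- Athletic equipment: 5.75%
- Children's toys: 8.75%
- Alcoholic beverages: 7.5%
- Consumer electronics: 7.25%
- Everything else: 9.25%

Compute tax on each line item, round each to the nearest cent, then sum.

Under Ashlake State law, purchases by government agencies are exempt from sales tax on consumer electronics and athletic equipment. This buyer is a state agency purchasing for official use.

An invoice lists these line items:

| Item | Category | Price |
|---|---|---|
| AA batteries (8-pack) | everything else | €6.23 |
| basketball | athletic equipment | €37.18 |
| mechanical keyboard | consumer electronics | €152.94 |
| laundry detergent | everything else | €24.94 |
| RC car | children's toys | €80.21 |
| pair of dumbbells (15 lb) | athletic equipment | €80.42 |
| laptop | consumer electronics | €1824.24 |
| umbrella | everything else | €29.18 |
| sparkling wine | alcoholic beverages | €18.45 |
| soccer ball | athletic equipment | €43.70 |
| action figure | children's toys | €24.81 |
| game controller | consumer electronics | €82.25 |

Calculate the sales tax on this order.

€16.16

AA batteries (8-pack) €6.23: everything else → 9.25% → €0.58
Basketball €37.18: athletic equipment, buyer-exempt → 0% → €0.00
Mechanical keyboard €152.94: consumer electronics, buyer-exempt → 0% → €0.00
Laundry detergent €24.94: everything else → 9.25% → €2.31
RC car €80.21: children's toys → 8.75% → €7.02
Pair of dumbbells (15 lb) €80.42: athletic equipment, buyer-exempt → 0% → €0.00
Laptop €1824.24: consumer electronics, buyer-exempt → 0% → €0.00
Umbrella €29.18: everything else → 9.25% → €2.70
Sparkling wine €18.45: alcoholic beverages → 7.5% → €1.38
Soccer ball €43.70: athletic equipment, buyer-exempt → 0% → €0.00
Action figure €24.81: children's toys → 8.75% → €2.17
Game controller €82.25: consumer electronics, buyer-exempt → 0% → €0.00
Total tax = €0.58 + €2.31 + €7.02 + €2.70 + €1.38 + €2.17 = €16.16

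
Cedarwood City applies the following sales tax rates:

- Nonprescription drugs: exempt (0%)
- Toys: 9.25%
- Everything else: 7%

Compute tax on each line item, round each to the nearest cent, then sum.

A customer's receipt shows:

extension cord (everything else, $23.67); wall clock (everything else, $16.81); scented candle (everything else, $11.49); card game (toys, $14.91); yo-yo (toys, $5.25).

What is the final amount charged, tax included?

Extension cord $23.67: everything else → 7% → $1.66
Wall clock $16.81: everything else → 7% → $1.18
Scented candle $11.49: everything else → 7% → $0.80
Card game $14.91: toys → 9.25% → $1.38
Yo-yo $5.25: toys → 9.25% → $0.49
Subtotal = $72.13; tax = $5.51; total due = $77.64

$77.64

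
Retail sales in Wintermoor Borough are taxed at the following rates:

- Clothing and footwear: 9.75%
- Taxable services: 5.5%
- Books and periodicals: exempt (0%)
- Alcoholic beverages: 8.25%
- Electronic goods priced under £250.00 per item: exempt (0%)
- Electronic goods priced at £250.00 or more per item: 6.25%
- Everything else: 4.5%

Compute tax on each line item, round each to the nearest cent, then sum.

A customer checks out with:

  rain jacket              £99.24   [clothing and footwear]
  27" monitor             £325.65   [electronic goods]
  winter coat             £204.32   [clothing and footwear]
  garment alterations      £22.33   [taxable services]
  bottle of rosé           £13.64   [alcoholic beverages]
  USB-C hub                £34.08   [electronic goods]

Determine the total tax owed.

Rain jacket £99.24: clothing and footwear → 9.75% → £9.68
27" monitor £325.65: electronic goods, £250.00 or more → 6.25% → £20.35
Winter coat £204.32: clothing and footwear → 9.75% → £19.92
Garment alterations £22.33: taxable services → 5.5% → £1.23
Bottle of rosé £13.64: alcoholic beverages → 8.25% → £1.13
USB-C hub £34.08: electronic goods, under £250.00 → 0% → £0.00
Total tax = £9.68 + £20.35 + £19.92 + £1.23 + £1.13 = £52.31

£52.31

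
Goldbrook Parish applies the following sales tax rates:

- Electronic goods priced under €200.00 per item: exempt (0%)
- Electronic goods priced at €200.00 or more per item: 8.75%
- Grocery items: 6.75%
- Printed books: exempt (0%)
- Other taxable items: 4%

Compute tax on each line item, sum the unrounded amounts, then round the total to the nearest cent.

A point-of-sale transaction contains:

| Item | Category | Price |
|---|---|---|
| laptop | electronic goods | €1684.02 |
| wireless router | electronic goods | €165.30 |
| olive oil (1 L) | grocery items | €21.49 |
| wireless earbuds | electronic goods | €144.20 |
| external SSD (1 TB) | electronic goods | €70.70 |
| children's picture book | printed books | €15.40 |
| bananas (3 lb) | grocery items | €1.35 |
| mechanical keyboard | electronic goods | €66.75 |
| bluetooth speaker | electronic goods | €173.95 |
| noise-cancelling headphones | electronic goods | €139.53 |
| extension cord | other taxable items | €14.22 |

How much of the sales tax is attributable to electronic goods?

Laptop €1684.02: electronic goods, €200.00 or more → 8.75% → €147.35175
Wireless router €165.30: electronic goods, under €200.00 → 0% → €0.00
Wireless earbuds €144.20: electronic goods, under €200.00 → 0% → €0.00
External SSD (1 TB) €70.70: electronic goods, under €200.00 → 0% → €0.00
Mechanical keyboard €66.75: electronic goods, under €200.00 → 0% → €0.00
Bluetooth speaker €173.95: electronic goods, under €200.00 → 0% → €0.00
Noise-cancelling headphones €139.53: electronic goods, under €200.00 → 0% → €0.00
Tax on electronic goods: unrounded sum = €147.35175 → €147.35

€147.35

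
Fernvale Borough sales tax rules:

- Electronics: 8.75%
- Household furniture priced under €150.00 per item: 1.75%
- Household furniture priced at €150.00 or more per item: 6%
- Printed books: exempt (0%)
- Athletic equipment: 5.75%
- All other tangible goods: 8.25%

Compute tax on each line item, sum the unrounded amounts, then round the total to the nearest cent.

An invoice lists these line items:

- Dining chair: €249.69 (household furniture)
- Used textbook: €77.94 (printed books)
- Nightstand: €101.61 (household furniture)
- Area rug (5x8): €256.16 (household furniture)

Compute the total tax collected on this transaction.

Dining chair €249.69: household furniture, €150.00 or more → 6% → €14.9814
Used textbook €77.94: printed books → 0% → €0.00
Nightstand €101.61: household furniture, under €150.00 → 1.75% → €1.778175
Area rug (5x8) €256.16: household furniture, €150.00 or more → 6% → €15.3696
Unrounded tax sum = €32.129175 → €32.13

€32.13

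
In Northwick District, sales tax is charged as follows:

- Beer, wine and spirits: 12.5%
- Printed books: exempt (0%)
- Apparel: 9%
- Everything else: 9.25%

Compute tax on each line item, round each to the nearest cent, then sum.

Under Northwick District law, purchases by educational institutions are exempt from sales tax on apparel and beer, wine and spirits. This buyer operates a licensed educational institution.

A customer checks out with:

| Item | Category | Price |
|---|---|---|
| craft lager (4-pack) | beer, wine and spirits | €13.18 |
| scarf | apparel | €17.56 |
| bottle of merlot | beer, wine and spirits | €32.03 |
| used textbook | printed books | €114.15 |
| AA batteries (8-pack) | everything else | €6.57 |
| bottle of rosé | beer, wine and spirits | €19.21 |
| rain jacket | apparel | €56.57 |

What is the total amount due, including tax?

Craft lager (4-pack) €13.18: beer, wine and spirits, buyer-exempt → 0% → €0.00
Scarf €17.56: apparel, buyer-exempt → 0% → €0.00
Bottle of merlot €32.03: beer, wine and spirits, buyer-exempt → 0% → €0.00
Used textbook €114.15: printed books → 0% → €0.00
AA batteries (8-pack) €6.57: everything else → 9.25% → €0.61
Bottle of rosé €19.21: beer, wine and spirits, buyer-exempt → 0% → €0.00
Rain jacket €56.57: apparel, buyer-exempt → 0% → €0.00
Subtotal = €259.27; tax = €0.61; total due = €259.88

€259.88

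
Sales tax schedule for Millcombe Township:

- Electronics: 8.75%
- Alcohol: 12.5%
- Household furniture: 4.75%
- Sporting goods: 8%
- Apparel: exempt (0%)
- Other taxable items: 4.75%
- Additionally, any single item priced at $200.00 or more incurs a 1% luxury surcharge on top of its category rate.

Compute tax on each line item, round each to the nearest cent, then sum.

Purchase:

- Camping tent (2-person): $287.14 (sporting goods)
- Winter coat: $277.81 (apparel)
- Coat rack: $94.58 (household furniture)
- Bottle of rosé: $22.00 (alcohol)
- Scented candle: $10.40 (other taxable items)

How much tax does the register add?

Camping tent (2-person) $287.14: sporting goods → 8% + 1% surcharge = 9% → $25.84
Winter coat $277.81: apparel → 0% + 1% surcharge = 1% → $2.78
Coat rack $94.58: household furniture → 4.75% → $4.49
Bottle of rosé $22.00: alcohol → 12.5% → $2.75
Scented candle $10.40: other taxable items → 4.75% → $0.49
Total tax = $25.84 + $2.78 + $4.49 + $2.75 + $0.49 = $36.35

$36.35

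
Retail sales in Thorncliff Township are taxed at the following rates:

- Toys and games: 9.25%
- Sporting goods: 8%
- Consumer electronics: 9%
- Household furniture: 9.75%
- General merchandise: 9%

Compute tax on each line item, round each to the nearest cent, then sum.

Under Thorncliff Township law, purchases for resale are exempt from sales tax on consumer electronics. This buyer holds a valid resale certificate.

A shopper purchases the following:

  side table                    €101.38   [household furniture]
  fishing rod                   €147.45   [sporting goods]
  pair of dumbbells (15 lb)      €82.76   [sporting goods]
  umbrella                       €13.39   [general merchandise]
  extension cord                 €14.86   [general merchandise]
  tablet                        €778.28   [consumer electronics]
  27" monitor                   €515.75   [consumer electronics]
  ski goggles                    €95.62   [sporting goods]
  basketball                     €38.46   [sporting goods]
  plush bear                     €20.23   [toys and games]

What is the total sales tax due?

€43.45

Side table €101.38: household furniture → 9.75% → €9.88
Fishing rod €147.45: sporting goods → 8% → €11.80
Pair of dumbbells (15 lb) €82.76: sporting goods → 8% → €6.62
Umbrella €13.39: general merchandise → 9% → €1.21
Extension cord €14.86: general merchandise → 9% → €1.34
Tablet €778.28: consumer electronics, buyer-exempt → 0% → €0.00
27" monitor €515.75: consumer electronics, buyer-exempt → 0% → €0.00
Ski goggles €95.62: sporting goods → 8% → €7.65
Basketball €38.46: sporting goods → 8% → €3.08
Plush bear €20.23: toys and games → 9.25% → €1.87
Total tax = €9.88 + €11.80 + €6.62 + €1.21 + €1.34 + €7.65 + €3.08 + €1.87 = €43.45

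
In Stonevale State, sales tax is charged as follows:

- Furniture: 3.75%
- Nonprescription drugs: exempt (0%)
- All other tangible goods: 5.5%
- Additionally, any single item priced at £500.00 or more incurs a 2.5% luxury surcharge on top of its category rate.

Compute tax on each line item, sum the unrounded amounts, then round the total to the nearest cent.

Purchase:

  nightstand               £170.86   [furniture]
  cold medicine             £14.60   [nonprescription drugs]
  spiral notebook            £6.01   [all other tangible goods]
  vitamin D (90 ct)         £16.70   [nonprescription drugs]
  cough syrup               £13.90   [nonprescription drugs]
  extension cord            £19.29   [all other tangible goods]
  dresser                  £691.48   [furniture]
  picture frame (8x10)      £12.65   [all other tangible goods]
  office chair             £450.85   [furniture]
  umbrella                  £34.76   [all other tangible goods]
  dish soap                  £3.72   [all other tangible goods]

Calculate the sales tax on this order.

£70.74

Nightstand £170.86: furniture → 3.75% → £6.40725
Cold medicine £14.60: nonprescription drugs → 0% → £0.00
Spiral notebook £6.01: all other tangible goods → 5.5% → £0.33055
Vitamin D (90 ct) £16.70: nonprescription drugs → 0% → £0.00
Cough syrup £13.90: nonprescription drugs → 0% → £0.00
Extension cord £19.29: all other tangible goods → 5.5% → £1.06095
Dresser £691.48: furniture → 3.75% + 2.5% surcharge = 6.25% → £43.2175
Picture frame (8x10) £12.65: all other tangible goods → 5.5% → £0.69575
Office chair £450.85: furniture → 3.75% → £16.906875
Umbrella £34.76: all other tangible goods → 5.5% → £1.9118
Dish soap £3.72: all other tangible goods → 5.5% → £0.2046
Unrounded tax sum = £70.735275 → £70.74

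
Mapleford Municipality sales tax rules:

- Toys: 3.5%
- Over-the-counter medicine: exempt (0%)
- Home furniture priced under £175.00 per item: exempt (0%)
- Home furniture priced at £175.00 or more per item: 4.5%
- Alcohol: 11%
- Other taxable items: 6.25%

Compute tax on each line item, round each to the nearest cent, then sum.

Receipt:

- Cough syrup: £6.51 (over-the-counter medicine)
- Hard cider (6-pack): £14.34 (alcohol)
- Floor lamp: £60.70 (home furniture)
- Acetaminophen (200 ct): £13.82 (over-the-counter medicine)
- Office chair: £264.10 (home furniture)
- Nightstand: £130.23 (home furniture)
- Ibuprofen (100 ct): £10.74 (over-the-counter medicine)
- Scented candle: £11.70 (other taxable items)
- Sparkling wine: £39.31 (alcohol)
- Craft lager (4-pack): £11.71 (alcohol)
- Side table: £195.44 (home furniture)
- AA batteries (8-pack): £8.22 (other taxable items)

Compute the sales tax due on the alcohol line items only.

Hard cider (6-pack) £14.34: alcohol → 11% → £1.58
Sparkling wine £39.31: alcohol → 11% → £4.32
Craft lager (4-pack) £11.71: alcohol → 11% → £1.29
Tax on alcohol = £1.58 + £4.32 + £1.29 = £7.19

£7.19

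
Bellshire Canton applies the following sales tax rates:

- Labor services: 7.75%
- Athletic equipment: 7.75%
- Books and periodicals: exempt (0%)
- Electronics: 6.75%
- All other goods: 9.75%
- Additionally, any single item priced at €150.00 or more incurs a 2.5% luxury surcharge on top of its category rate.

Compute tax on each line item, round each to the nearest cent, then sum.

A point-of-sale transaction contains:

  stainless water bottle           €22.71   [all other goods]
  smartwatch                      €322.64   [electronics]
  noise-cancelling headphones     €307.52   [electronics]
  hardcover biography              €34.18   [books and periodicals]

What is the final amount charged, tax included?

€747.55

Stainless water bottle €22.71: all other goods → 9.75% → €2.21
Smartwatch €322.64: electronics → 6.75% + 2.5% surcharge = 9.25% → €29.84
Noise-cancelling headphones €307.52: electronics → 6.75% + 2.5% surcharge = 9.25% → €28.45
Hardcover biography €34.18: books and periodicals → 0% → €0.00
Subtotal = €687.05; tax = €60.50; total due = €747.55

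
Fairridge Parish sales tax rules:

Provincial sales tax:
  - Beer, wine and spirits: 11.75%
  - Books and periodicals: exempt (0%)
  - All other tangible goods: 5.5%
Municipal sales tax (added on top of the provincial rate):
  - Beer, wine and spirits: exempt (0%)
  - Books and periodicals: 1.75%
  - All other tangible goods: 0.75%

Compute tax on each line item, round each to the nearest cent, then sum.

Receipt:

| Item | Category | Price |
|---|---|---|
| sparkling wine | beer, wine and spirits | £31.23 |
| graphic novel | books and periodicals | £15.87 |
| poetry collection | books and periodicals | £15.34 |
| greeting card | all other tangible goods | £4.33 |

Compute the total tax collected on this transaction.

Sparkling wine £31.23: beer, wine and spirits → 11.75% + 0% municipal = 11.75% → £3.67
Graphic novel £15.87: books and periodicals → 0% + 1.75% municipal = 1.75% → £0.28
Poetry collection £15.34: books and periodicals → 0% + 1.75% municipal = 1.75% → £0.27
Greeting card £4.33: all other tangible goods → 5.5% + 0.75% municipal = 6.25% → £0.27
Total tax = £3.67 + £0.28 + £0.27 + £0.27 = £4.49

£4.49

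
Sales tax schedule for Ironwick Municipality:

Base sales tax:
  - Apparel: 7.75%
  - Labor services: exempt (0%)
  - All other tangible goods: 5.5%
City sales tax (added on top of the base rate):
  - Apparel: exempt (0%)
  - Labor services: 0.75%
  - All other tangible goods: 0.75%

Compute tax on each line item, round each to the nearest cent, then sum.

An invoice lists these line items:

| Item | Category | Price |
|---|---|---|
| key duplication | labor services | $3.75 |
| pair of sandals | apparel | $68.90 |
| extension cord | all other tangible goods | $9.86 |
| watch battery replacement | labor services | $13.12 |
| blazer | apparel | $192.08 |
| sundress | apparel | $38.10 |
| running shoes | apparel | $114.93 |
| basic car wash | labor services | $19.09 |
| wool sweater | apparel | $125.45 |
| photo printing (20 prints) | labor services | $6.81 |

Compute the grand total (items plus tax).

$634.84

Key duplication $3.75: labor services → 0% + 0.75% city = 0.75% → $0.03
Pair of sandals $68.90: apparel → 7.75% + 0% city = 7.75% → $5.34
Extension cord $9.86: all other tangible goods → 5.5% + 0.75% city = 6.25% → $0.62
Watch battery replacement $13.12: labor services → 0% + 0.75% city = 0.75% → $0.10
Blazer $192.08: apparel → 7.75% + 0% city = 7.75% → $14.89
Sundress $38.10: apparel → 7.75% + 0% city = 7.75% → $2.95
Running shoes $114.93: apparel → 7.75% + 0% city = 7.75% → $8.91
Basic car wash $19.09: labor services → 0% + 0.75% city = 0.75% → $0.14
Wool sweater $125.45: apparel → 7.75% + 0% city = 7.75% → $9.72
Photo printing (20 prints) $6.81: labor services → 0% + 0.75% city = 0.75% → $0.05
Subtotal = $592.09; tax = $42.75; total due = $634.84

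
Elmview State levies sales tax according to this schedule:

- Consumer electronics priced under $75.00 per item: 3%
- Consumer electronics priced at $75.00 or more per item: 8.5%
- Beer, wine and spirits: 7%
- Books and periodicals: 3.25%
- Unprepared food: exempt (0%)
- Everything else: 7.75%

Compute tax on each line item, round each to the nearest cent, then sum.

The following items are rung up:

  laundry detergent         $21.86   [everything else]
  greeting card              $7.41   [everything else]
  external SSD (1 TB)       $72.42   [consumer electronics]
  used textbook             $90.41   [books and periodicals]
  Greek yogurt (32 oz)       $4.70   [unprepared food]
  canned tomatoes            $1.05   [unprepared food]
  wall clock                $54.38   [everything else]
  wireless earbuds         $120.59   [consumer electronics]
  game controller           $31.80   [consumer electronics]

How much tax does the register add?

Laundry detergent $21.86: everything else → 7.75% → $1.69
Greeting card $7.41: everything else → 7.75% → $0.57
External SSD (1 TB) $72.42: consumer electronics, under $75.00 → 3% → $2.17
Used textbook $90.41: books and periodicals → 3.25% → $2.94
Greek yogurt (32 oz) $4.70: unprepared food → 0% → $0.00
Canned tomatoes $1.05: unprepared food → 0% → $0.00
Wall clock $54.38: everything else → 7.75% → $4.21
Wireless earbuds $120.59: consumer electronics, $75.00 or more → 8.5% → $10.25
Game controller $31.80: consumer electronics, under $75.00 → 3% → $0.95
Total tax = $1.69 + $0.57 + $2.17 + $2.94 + $4.21 + $10.25 + $0.95 = $22.78

$22.78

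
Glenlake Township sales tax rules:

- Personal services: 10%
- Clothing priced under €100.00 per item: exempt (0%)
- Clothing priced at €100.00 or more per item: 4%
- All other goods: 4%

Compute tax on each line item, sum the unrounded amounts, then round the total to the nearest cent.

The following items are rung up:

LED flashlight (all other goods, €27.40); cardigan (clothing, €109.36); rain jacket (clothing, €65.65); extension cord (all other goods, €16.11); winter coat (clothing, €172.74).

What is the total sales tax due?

€13.02

LED flashlight €27.40: all other goods → 4% → €1.096
Cardigan €109.36: clothing, €100.00 or more → 4% → €4.3744
Rain jacket €65.65: clothing, under €100.00 → 0% → €0.00
Extension cord €16.11: all other goods → 4% → €0.6444
Winter coat €172.74: clothing, €100.00 or more → 4% → €6.9096
Unrounded tax sum = €13.0244 → €13.02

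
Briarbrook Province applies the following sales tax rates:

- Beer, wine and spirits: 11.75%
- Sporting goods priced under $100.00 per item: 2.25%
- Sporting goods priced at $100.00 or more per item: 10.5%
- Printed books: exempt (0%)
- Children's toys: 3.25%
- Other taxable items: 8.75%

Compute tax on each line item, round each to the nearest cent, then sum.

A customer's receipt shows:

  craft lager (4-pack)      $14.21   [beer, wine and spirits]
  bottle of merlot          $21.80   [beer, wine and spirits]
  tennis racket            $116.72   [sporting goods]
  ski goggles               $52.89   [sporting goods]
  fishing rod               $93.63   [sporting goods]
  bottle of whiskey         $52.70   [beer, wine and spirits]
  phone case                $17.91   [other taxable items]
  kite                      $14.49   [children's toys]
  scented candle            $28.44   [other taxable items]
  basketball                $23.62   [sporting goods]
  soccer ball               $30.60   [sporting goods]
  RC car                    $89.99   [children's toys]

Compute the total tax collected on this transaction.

Craft lager (4-pack) $14.21: beer, wine and spirits → 11.75% → $1.67
Bottle of merlot $21.80: beer, wine and spirits → 11.75% → $2.56
Tennis racket $116.72: sporting goods, $100.00 or more → 10.5% → $12.26
Ski goggles $52.89: sporting goods, under $100.00 → 2.25% → $1.19
Fishing rod $93.63: sporting goods, under $100.00 → 2.25% → $2.11
Bottle of whiskey $52.70: beer, wine and spirits → 11.75% → $6.19
Phone case $17.91: other taxable items → 8.75% → $1.57
Kite $14.49: children's toys → 3.25% → $0.47
Scented candle $28.44: other taxable items → 8.75% → $2.49
Basketball $23.62: sporting goods, under $100.00 → 2.25% → $0.53
Soccer ball $30.60: sporting goods, under $100.00 → 2.25% → $0.69
RC car $89.99: children's toys → 3.25% → $2.92
Total tax = $1.67 + $2.56 + $12.26 + $1.19 + $2.11 + $6.19 + $1.57 + $0.47 + $2.49 + $0.53 + $0.69 + $2.92 = $34.65

$34.65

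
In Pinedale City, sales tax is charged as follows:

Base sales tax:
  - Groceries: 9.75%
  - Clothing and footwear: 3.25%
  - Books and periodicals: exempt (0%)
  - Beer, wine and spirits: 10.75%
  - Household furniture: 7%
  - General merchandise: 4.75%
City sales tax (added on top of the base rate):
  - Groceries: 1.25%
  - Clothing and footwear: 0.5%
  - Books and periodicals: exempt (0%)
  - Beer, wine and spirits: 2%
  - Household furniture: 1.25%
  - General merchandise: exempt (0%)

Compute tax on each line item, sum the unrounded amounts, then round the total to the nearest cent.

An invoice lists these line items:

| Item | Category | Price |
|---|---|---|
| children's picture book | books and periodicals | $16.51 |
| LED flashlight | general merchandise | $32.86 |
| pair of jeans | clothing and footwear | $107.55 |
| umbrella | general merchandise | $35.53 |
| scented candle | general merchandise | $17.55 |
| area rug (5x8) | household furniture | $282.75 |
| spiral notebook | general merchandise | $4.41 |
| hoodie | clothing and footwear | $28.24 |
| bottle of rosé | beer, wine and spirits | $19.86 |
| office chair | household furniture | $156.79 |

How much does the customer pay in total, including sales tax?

Children's picture book $16.51: books and periodicals → 0% + 0% city = 0% → $0.00
LED flashlight $32.86: general merchandise → 4.75% + 0% city = 4.75% → $1.56085
Pair of jeans $107.55: clothing and footwear → 3.25% + 0.5% city = 3.75% → $4.033125
Umbrella $35.53: general merchandise → 4.75% + 0% city = 4.75% → $1.687675
Scented candle $17.55: general merchandise → 4.75% + 0% city = 4.75% → $0.833625
Area rug (5x8) $282.75: household furniture → 7% + 1.25% city = 8.25% → $23.326875
Spiral notebook $4.41: general merchandise → 4.75% + 0% city = 4.75% → $0.209475
Hoodie $28.24: clothing and footwear → 3.25% + 0.5% city = 3.75% → $1.059
Bottle of rosé $19.86: beer, wine and spirits → 10.75% + 2% city = 12.75% → $2.53215
Office chair $156.79: household furniture → 7% + 1.25% city = 8.25% → $12.935175
Subtotal = $702.05; unrounded tax = $48.17795 → $48.18; total due = $750.23

$750.23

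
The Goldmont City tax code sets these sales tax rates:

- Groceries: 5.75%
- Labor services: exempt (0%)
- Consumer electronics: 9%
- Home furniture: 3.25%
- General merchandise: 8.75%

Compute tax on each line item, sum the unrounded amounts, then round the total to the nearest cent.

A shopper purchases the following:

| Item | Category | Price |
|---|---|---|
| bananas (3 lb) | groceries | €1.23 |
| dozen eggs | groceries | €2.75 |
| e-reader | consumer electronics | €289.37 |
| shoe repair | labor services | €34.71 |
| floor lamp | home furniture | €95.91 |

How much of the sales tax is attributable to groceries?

Bananas (3 lb) €1.23: groceries → 5.75% → €0.070725
Dozen eggs €2.75: groceries → 5.75% → €0.158125
Tax on groceries: unrounded sum = €0.22885 → €0.23

€0.23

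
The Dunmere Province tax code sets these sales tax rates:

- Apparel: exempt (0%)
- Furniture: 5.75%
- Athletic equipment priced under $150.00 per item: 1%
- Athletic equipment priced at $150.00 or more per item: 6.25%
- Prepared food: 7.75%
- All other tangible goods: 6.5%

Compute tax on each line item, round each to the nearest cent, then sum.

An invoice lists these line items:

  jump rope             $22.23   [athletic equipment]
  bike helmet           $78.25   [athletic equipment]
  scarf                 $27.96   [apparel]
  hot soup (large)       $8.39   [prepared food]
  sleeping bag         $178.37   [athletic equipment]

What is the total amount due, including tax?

Jump rope $22.23: athletic equipment, under $150.00 → 1% → $0.22
Bike helmet $78.25: athletic equipment, under $150.00 → 1% → $0.78
Scarf $27.96: apparel → 0% → $0.00
Hot soup (large) $8.39: prepared food → 7.75% → $0.65
Sleeping bag $178.37: athletic equipment, $150.00 or more → 6.25% → $11.15
Subtotal = $315.20; tax = $12.80; total due = $328.00

$328.00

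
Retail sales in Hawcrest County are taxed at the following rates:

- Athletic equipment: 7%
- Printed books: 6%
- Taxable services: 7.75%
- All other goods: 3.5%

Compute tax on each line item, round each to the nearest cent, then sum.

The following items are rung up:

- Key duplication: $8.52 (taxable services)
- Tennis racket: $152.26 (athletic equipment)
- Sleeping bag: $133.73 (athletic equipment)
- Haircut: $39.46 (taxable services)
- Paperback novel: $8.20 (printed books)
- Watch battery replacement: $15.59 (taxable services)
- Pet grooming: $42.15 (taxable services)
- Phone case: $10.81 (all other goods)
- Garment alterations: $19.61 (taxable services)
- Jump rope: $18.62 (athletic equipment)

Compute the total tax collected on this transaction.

Key duplication $8.52: taxable services → 7.75% → $0.66
Tennis racket $152.26: athletic equipment → 7% → $10.66
Sleeping bag $133.73: athletic equipment → 7% → $9.36
Haircut $39.46: taxable services → 7.75% → $3.06
Paperback novel $8.20: printed books → 6% → $0.49
Watch battery replacement $15.59: taxable services → 7.75% → $1.21
Pet grooming $42.15: taxable services → 7.75% → $3.27
Phone case $10.81: all other goods → 3.5% → $0.38
Garment alterations $19.61: taxable services → 7.75% → $1.52
Jump rope $18.62: athletic equipment → 7% → $1.30
Total tax = $0.66 + $10.66 + $9.36 + $3.06 + $0.49 + $1.21 + $3.27 + $0.38 + $1.52 + $1.30 = $31.91

$31.91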